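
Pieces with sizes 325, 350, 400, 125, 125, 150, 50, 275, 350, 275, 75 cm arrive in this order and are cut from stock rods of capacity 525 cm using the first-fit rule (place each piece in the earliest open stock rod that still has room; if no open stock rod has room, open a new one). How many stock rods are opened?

6

  325 → stock rod 1 (new)  [load 325/525]
  350 → stock rod 2 (new)  [load 350/525]
  400 → stock rod 3 (new)  [load 400/525]
  125 → stock rod 1  [load 450/525]
  125 → stock rod 2  [load 475/525]
  150 → stock rod 4 (new)  [load 150/525]
  50 → stock rod 1  [load 500/525]
  275 → stock rod 4  [load 425/525]
  350 → stock rod 5 (new)  [load 350/525]
  275 → stock rod 6 (new)  [load 275/525]
  75 → stock rod 3  [load 475/525]
6 stock rods opened.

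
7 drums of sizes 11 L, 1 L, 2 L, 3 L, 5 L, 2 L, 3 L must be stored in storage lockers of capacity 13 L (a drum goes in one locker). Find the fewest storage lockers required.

3

Total = 11 + 5 + 3 + 3 + 2 + 2 + 1 = 27 L.
Lower bound: ⌈27/13⌉ = 3 storage lockers.
A packing using 3 storage lockers:
  locker 1: 11 + 2 = 13
  locker 2: 5 + 3 + 3 + 2 = 13
  locker 3: 1 = 1
This matches the lower bound, so 3 is optimal.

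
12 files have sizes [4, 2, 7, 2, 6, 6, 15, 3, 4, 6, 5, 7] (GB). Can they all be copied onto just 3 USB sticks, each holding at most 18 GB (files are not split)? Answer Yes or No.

Total = 67 GB; ⌈67/18⌉ = 4.
At least 4 USB sticks are required, but only 3 are allowed.

No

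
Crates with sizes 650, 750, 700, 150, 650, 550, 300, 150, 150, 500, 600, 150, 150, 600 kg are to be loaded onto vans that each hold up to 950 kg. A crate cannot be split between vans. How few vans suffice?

Total = 750 + 700 + 650 + 650 + 600 + 600 + 550 + 500 + 300 + 150 + 150 + 150 + 150 + 150 = 6050 kg.
Lower bound: ⌈6050/950⌉ = 7 vans.
Also, 8 crates each exceed 475 kg, and no two of those can share a van, so at least 8 vans are needed.
A packing using 8 vans:
  van 1: 750 + 150 = 900
  van 2: 700 + 150 = 850
  van 3: 650 + 300 = 950
  van 4: 650 + 150 + 150 = 950
  van 5: 600 + 150 = 750
  van 6: 600 = 600
  van 7: 550 = 550
  van 8: 500 = 500
This matches the lower bound, so 8 is optimal.

8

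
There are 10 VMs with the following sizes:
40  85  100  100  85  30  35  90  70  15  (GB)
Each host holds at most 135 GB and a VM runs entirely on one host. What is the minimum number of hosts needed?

Total = 100 + 100 + 90 + 85 + 85 + 70 + 40 + 35 + 30 + 15 = 650 GB.
Lower bound: ⌈650/135⌉ = 5 hosts.
Also, 6 VMs each exceed 135/2 GB, and no two of those can share a host, so at least 6 hosts are needed.
A packing using 6 hosts:
  host 1: 100 + 35 = 135
  host 2: 100 + 30 = 130
  host 3: 90 + 40 = 130
  host 4: 85 + 15 = 100
  host 5: 85 = 85
  host 6: 70 = 70
This matches the lower bound, so 6 is optimal.

6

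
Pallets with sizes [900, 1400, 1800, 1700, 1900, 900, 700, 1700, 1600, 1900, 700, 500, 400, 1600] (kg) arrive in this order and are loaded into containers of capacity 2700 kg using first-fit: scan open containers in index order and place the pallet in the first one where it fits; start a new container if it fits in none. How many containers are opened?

8

  900 → container 1 (new)  [load 900/2700]
  1400 → container 1  [load 2300/2700]
  1800 → container 2 (new)  [load 1800/2700]
  1700 → container 3 (new)  [load 1700/2700]
  1900 → container 4 (new)  [load 1900/2700]
  900 → container 2  [load 2700/2700]
  700 → container 3  [load 2400/2700]
  1700 → container 5 (new)  [load 1700/2700]
  1600 → container 6 (new)  [load 1600/2700]
  1900 → container 7 (new)  [load 1900/2700]
  700 → container 4  [load 2600/2700]
  500 → container 5  [load 2200/2700]
  400 → container 1  [load 2700/2700]
  1600 → container 8 (new)  [load 1600/2700]
8 containers opened.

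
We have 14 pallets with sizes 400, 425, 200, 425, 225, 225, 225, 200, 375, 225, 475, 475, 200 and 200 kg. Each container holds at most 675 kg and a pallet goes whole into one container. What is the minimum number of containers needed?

Total = 475 + 475 + 425 + 425 + 400 + 375 + 225 + 225 + 225 + 225 + 200 + 200 + 200 + 200 = 4275 kg.
Lower bound: ⌈4275/675⌉ = 7 containers.
A packing using 7 containers:
  container 1: 475 + 200 = 675
  container 2: 475 + 200 = 675
  container 3: 425 + 225 = 650
  container 4: 425 + 225 = 650
  container 5: 400 + 225 = 625
  container 6: 375 + 225 = 600
  container 7: 200 + 200 = 400
This matches the lower bound, so 7 is optimal.

7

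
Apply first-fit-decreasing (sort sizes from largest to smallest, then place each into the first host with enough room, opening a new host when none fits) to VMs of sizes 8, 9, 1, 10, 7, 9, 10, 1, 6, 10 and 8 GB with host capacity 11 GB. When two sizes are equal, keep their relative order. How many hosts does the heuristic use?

Sorted descending: 10, 10, 10, 9, 9, 8, 8, 7, 6, 1, 1.
  10 → host 1 (new)  [load 10/11]
  10 → host 2 (new)  [load 10/11]
  10 → host 3 (new)  [load 10/11]
  9 → host 4 (new)  [load 9/11]
  9 → host 5 (new)  [load 9/11]
  8 → host 6 (new)  [load 8/11]
  8 → host 7 (new)  [load 8/11]
  7 → host 8 (new)  [load 7/11]
  6 → host 9 (new)  [load 6/11]
  1 → host 1  [load 11/11]
  1 → host 2  [load 11/11]
9 hosts opened.

9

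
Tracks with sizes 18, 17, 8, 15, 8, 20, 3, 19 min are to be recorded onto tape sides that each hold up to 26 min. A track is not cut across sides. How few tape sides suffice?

Total = 20 + 19 + 18 + 17 + 15 + 8 + 8 + 3 = 108 min.
Lower bound: ⌈108/26⌉ = 5 tape sides.
A packing using 5 tape sides:
  side 1: 20 + 3 = 23
  side 2: 19 = 19
  side 3: 18 + 8 = 26
  side 4: 17 + 8 = 25
  side 5: 15 = 15
This matches the lower bound, so 5 is optimal.

5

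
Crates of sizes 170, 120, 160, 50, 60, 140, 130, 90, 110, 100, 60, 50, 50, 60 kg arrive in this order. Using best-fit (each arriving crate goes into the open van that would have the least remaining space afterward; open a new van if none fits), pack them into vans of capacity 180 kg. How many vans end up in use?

  170 → van 1 (new)  [load 170/180]
  120 → van 2 (new)  [load 120/180]
  160 → van 3 (new)  [load 160/180]
  50 → van 2  [load 170/180]
  60 → van 4 (new)  [load 60/180]
  140 → van 5 (new)  [load 140/180]
  130 → van 6 (new)  [load 130/180]
  90 → van 4  [load 150/180]
  110 → van 7 (new)  [load 110/180]
  100 → van 8 (new)  [load 100/180]
  60 → van 7  [load 170/180]
  50 → van 6  [load 180/180]
  50 → van 8  [load 150/180]
  60 → van 9 (new)  [load 60/180]
9 vans opened.

9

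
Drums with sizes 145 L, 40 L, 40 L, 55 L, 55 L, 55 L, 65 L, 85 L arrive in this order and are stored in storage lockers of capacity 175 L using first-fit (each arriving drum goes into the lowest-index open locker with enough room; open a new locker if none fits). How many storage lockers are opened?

  145 → locker 1 (new)  [load 145/175]
  40 → locker 2 (new)  [load 40/175]
  40 → locker 2  [load 80/175]
  55 → locker 2  [load 135/175]
  55 → locker 3 (new)  [load 55/175]
  55 → locker 3  [load 110/175]
  65 → locker 3  [load 175/175]
  85 → locker 4 (new)  [load 85/175]
4 storage lockers opened.

4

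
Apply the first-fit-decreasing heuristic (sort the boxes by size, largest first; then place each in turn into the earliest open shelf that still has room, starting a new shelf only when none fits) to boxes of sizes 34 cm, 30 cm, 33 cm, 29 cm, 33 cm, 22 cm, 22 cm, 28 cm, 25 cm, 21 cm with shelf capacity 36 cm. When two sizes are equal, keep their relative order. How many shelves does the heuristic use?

Sorted descending: 34, 33, 33, 30, 29, 28, 25, 22, 22, 21.
  34 → shelf 1 (new)  [load 34/36]
  33 → shelf 2 (new)  [load 33/36]
  33 → shelf 3 (new)  [load 33/36]
  30 → shelf 4 (new)  [load 30/36]
  29 → shelf 5 (new)  [load 29/36]
  28 → shelf 6 (new)  [load 28/36]
  25 → shelf 7 (new)  [load 25/36]
  22 → shelf 8 (new)  [load 22/36]
  22 → shelf 9 (new)  [load 22/36]
  21 → shelf 10 (new)  [load 21/36]
10 shelves opened.

10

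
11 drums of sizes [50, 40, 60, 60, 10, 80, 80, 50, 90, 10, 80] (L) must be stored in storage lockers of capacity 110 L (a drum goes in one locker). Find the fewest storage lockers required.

7

Total = 90 + 80 + 80 + 80 + 60 + 60 + 50 + 50 + 40 + 10 + 10 = 610 L.
Lower bound: ⌈610/110⌉ = 6 storage lockers.
A packing using 7 storage lockers:
  locker 1: 90 + 10 + 10 = 110
  locker 2: 80 = 80
  locker 3: 80 = 80
  locker 4: 80 = 80
  locker 5: 60 + 50 = 110
  locker 6: 60 + 50 = 110
  locker 7: 40 = 40
No arrangement into 6 storage lockers stays within capacity, so 7 is optimal.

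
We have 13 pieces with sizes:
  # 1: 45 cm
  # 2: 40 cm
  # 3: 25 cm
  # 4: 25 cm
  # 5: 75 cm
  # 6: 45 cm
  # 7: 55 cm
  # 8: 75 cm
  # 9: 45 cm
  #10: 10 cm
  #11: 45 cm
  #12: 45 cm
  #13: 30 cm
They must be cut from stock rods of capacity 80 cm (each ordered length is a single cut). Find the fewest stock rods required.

Total = 75 + 75 + 55 + 45 + 45 + 45 + 45 + 45 + 40 + 30 + 25 + 25 + 10 = 560 cm.
Lower bound: ⌈560/80⌉ = 7 stock rods.
Also, 8 pieces each exceed 40 cm, and no two of those can share a stock rod, so at least 8 stock rods are needed.
A packing using 9 stock rods:
  stock rod 1: 75 = 75
  stock rod 2: 75 = 75
  stock rod 3: 55 + 25 = 80
  stock rod 4: 45 + 30 = 75
  stock rod 5: 45 + 25 + 10 = 80
  stock rod 6: 45 = 45
  stock rod 7: 45 = 45
  stock rod 8: 45 = 45
  stock rod 9: 40 = 40
No arrangement into 8 stock rods stays within capacity, so 9 is optimal.

9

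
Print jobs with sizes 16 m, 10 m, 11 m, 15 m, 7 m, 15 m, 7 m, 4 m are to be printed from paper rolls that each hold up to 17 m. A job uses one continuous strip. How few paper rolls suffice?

Total = 16 + 15 + 15 + 11 + 10 + 7 + 7 + 4 = 85 m.
Lower bound: ⌈85/17⌉ = 5 paper rolls.
A packing using 6 paper rolls:
  roll 1: 16 = 16
  roll 2: 15 = 15
  roll 3: 15 = 15
  roll 4: 11 + 4 = 15
  roll 5: 10 + 7 = 17
  roll 6: 7 = 7
No arrangement into 5 paper rolls stays within capacity, so 6 is optimal.

6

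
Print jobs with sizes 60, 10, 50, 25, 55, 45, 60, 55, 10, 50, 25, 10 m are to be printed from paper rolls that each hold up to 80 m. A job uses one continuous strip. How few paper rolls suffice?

Total = 60 + 60 + 55 + 55 + 50 + 50 + 45 + 25 + 25 + 10 + 10 + 10 = 455 m.
Lower bound: ⌈455/80⌉ = 6 paper rolls.
Also, 7 print jobs each exceed 40 m, and no two of those can share a roll, so at least 7 paper rolls are needed.
A packing using 7 paper rolls:
  roll 1: 60 + 10 + 10 = 80
  roll 2: 60 + 10 = 70
  roll 3: 55 + 25 = 80
  roll 4: 55 + 25 = 80
  roll 5: 50 = 50
  roll 6: 50 = 50
  roll 7: 45 = 45
This matches the lower bound, so 7 is optimal.

7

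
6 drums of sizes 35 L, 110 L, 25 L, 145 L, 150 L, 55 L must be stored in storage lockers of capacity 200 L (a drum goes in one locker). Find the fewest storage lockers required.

Total = 150 + 145 + 110 + 55 + 35 + 25 = 520 L.
Lower bound: ⌈520/200⌉ = 3 storage lockers.
A packing using 3 storage lockers:
  locker 1: 150 + 35 = 185
  locker 2: 145 + 55 = 200
  locker 3: 110 + 25 = 135
This matches the lower bound, so 3 is optimal.

3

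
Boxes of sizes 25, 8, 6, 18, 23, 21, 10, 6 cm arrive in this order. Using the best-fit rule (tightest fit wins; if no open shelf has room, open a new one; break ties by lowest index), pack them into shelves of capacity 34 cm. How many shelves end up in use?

4

  25 → shelf 1 (new)  [load 25/34]
  8 → shelf 1  [load 33/34]
  6 → shelf 2 (new)  [load 6/34]
  18 → shelf 2  [load 24/34]
  23 → shelf 3 (new)  [load 23/34]
  21 → shelf 4 (new)  [load 21/34]
  10 → shelf 2  [load 34/34]
  6 → shelf 3  [load 29/34]
4 shelves opened.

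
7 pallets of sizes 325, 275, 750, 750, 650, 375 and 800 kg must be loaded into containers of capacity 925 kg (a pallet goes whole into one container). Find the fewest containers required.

5

Total = 800 + 750 + 750 + 650 + 375 + 325 + 275 = 3925 kg.
Lower bound: ⌈3925/925⌉ = 5 containers.
A packing using 5 containers:
  container 1: 800 = 800
  container 2: 750 = 750
  container 3: 750 = 750
  container 4: 650 + 275 = 925
  container 5: 375 + 325 = 700
This matches the lower bound, so 5 is optimal.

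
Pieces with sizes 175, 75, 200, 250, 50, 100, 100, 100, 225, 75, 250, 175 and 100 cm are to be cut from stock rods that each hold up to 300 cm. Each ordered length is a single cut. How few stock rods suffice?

7

Total = 250 + 250 + 225 + 200 + 175 + 175 + 100 + 100 + 100 + 100 + 75 + 75 + 50 = 1875 cm.
Lower bound: ⌈1875/300⌉ = 7 stock rods.
A packing using 7 stock rods:
  stock rod 1: 250 + 50 = 300
  stock rod 2: 250 = 250
  stock rod 3: 225 + 75 = 300
  stock rod 4: 200 + 100 = 300
  stock rod 5: 175 + 100 = 275
  stock rod 6: 175 + 100 = 275
  stock rod 7: 100 + 75 = 175
This matches the lower bound, so 7 is optimal.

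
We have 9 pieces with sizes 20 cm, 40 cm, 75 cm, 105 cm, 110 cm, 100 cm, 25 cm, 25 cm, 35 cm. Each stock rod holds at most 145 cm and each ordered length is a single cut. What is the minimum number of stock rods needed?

4

Total = 110 + 105 + 100 + 75 + 40 + 35 + 25 + 25 + 20 = 535 cm.
Lower bound: ⌈535/145⌉ = 4 stock rods.
A packing using 4 stock rods:
  stock rod 1: 110 + 35 = 145
  stock rod 2: 105 + 40 = 145
  stock rod 3: 100 + 25 + 20 = 145
  stock rod 4: 75 + 25 = 100
This matches the lower bound, so 4 is optimal.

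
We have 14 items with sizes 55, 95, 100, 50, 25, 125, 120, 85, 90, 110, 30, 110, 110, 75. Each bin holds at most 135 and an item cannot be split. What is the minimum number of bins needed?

Total = 125 + 120 + 110 + 110 + 110 + 100 + 95 + 90 + 85 + 75 + 55 + 50 + 30 + 25 = 1180.
Lower bound: ⌈1180/135⌉ = 9 bins.
Also, 10 items each exceed 135/2, and no two of those can share a bin, so at least 10 bins are needed.
A packing using 10 bins:
  bin 1: 125 = 125
  bin 2: 120 = 120
  bin 3: 110 + 25 = 135
  bin 4: 110 = 110
  bin 5: 110 = 110
  bin 6: 100 + 30 = 130
  bin 7: 95 = 95
  bin 8: 90 = 90
  bin 9: 85 + 50 = 135
  bin 10: 75 + 55 = 130
This matches the lower bound, so 10 is optimal.

10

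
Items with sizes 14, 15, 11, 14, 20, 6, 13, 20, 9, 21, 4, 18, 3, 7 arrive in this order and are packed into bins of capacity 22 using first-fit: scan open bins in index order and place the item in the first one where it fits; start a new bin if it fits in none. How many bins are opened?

  14 → bin 1 (new)  [load 14/22]
  15 → bin 2 (new)  [load 15/22]
  11 → bin 3 (new)  [load 11/22]
  14 → bin 4 (new)  [load 14/22]
  20 → bin 5 (new)  [load 20/22]
  6 → bin 1  [load 20/22]
  13 → bin 6 (new)  [load 13/22]
  20 → bin 7 (new)  [load 20/22]
  9 → bin 3  [load 20/22]
  21 → bin 8 (new)  [load 21/22]
  4 → bin 2  [load 19/22]
  18 → bin 9 (new)  [load 18/22]
  3 → bin 2  [load 22/22]
  7 → bin 4  [load 21/22]
9 bins opened.

9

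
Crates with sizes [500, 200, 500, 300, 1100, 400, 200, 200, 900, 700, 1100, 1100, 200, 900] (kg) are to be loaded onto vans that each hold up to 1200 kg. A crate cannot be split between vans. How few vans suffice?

Total = 1100 + 1100 + 1100 + 900 + 900 + 700 + 500 + 500 + 400 + 300 + 200 + 200 + 200 + 200 = 8300 kg.
Lower bound: ⌈8300/1200⌉ = 7 vans.
A packing using 8 vans:
  van 1: 1100 = 1100
  van 2: 1100 = 1100
  van 3: 1100 = 1100
  van 4: 900 + 300 = 1200
  van 5: 900 + 200 = 1100
  van 6: 700 + 500 = 1200
  van 7: 500 + 400 + 200 = 1100
  van 8: 200 + 200 = 400
No arrangement into 7 vans stays within capacity, so 8 is optimal.

8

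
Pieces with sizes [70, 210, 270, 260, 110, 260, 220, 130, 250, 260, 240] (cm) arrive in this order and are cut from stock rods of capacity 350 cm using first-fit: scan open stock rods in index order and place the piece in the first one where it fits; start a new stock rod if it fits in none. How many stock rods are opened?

  70 → stock rod 1 (new)  [load 70/350]
  210 → stock rod 1  [load 280/350]
  270 → stock rod 2 (new)  [load 270/350]
  260 → stock rod 3 (new)  [load 260/350]
  110 → stock rod 4 (new)  [load 110/350]
  260 → stock rod 5 (new)  [load 260/350]
  220 → stock rod 4  [load 330/350]
  130 → stock rod 6 (new)  [load 130/350]
  250 → stock rod 7 (new)  [load 250/350]
  260 → stock rod 8 (new)  [load 260/350]
  240 → stock rod 9 (new)  [load 240/350]
9 stock rods opened.

9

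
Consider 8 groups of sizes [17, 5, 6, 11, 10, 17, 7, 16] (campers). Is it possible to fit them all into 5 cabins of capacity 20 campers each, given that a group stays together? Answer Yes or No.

No

Total = 89 campers; ⌈89/20⌉ = 5.
The bound of 5 does not rule out 5, but exhaustive search shows no assignment into 5 cabins of capacity 20 campers exists — the minimum is 6.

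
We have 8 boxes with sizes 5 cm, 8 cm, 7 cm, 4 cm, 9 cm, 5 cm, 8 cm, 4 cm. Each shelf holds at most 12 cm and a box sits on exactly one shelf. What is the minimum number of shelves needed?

Total = 9 + 8 + 8 + 7 + 5 + 5 + 4 + 4 = 50 cm.
Lower bound: ⌈50/12⌉ = 5 shelves.
A packing using 5 shelves:
  shelf 1: 9 = 9
  shelf 2: 8 + 4 = 12
  shelf 3: 8 + 4 = 12
  shelf 4: 7 + 5 = 12
  shelf 5: 5 = 5
This matches the lower bound, so 5 is optimal.

5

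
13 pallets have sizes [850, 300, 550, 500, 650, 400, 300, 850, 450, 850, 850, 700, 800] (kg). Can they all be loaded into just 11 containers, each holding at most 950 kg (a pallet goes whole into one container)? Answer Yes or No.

Yes

A valid assignment using 10 containers:
  container 1: 850 = 850
  container 2: 850 = 850
  container 3: 850 = 850
  container 4: 850 = 850
  container 5: 800 = 800
  container 6: 700 = 700
  container 7: 650 + 300 = 950
  container 8: 550 + 400 = 950
  container 9: 500 + 450 = 950
  container 10: 300 = 300
That uses only 10 ≤ 11, so 11 containers are enough.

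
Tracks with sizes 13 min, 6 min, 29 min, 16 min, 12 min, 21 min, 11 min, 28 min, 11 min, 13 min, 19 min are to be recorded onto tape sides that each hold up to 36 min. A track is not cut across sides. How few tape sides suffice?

Total = 29 + 28 + 21 + 19 + 16 + 13 + 13 + 12 + 11 + 11 + 6 = 179 min.
Lower bound: ⌈179/36⌉ = 5 tape sides.
A packing using 6 tape sides:
  side 1: 29 + 6 = 35
  side 2: 28 = 28
  side 3: 21 + 13 = 34
  side 4: 19 + 16 = 35
  side 5: 13 + 12 + 11 = 36
  side 6: 11 = 11
No arrangement into 5 tape sides stays within capacity, so 6 is optimal.

6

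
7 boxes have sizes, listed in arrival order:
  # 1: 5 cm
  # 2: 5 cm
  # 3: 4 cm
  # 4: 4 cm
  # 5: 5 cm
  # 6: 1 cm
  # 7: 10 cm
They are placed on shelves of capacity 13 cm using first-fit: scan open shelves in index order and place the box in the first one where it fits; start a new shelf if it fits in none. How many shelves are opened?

  5 → shelf 1 (new)  [load 5/13]
  5 → shelf 1  [load 10/13]
  4 → shelf 2 (new)  [load 4/13]
  4 → shelf 2  [load 8/13]
  5 → shelf 2  [load 13/13]
  1 → shelf 1  [load 11/13]
  10 → shelf 3 (new)  [load 10/13]
3 shelves opened.

3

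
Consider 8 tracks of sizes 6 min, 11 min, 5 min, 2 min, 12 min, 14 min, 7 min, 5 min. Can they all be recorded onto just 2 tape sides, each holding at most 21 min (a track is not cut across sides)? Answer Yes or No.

No

Total = 62 min; ⌈62/21⌉ = 3.
At least 3 tape sides are required, but only 2 are allowed.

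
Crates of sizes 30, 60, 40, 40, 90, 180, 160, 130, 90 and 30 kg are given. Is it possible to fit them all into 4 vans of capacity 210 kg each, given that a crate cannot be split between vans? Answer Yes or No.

No

Total = 850 kg; ⌈850/210⌉ = 5.
At least 5 vans are required, but only 4 are allowed.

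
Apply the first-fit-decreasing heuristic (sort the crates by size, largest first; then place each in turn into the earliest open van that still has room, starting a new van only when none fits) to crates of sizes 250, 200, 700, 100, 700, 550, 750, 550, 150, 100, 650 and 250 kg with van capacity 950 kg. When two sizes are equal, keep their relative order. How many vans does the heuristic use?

6

Sorted descending: 750, 700, 700, 650, 550, 550, 250, 250, 200, 150, 100, 100.
  750 → van 1 (new)  [load 750/950]
  700 → van 2 (new)  [load 700/950]
  700 → van 3 (new)  [load 700/950]
  650 → van 4 (new)  [load 650/950]
  550 → van 5 (new)  [load 550/950]
  550 → van 6 (new)  [load 550/950]
  250 → van 2  [load 950/950]
  250 → van 3  [load 950/950]
  200 → van 1  [load 950/950]
  150 → van 4  [load 800/950]
  100 → van 4  [load 900/950]
  100 → van 5  [load 650/950]
6 vans opened.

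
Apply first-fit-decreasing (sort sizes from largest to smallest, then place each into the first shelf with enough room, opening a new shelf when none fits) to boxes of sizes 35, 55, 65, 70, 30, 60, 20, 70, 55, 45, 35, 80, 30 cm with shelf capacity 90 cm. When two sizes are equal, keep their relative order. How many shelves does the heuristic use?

8

Sorted descending: 80, 70, 70, 65, 60, 55, 55, 45, 35, 35, 30, 30, 20.
  80 → shelf 1 (new)  [load 80/90]
  70 → shelf 2 (new)  [load 70/90]
  70 → shelf 3 (new)  [load 70/90]
  65 → shelf 4 (new)  [load 65/90]
  60 → shelf 5 (new)  [load 60/90]
  55 → shelf 6 (new)  [load 55/90]
  55 → shelf 7 (new)  [load 55/90]
  45 → shelf 8 (new)  [load 45/90]
  35 → shelf 6  [load 90/90]
  35 → shelf 7  [load 90/90]
  30 → shelf 5  [load 90/90]
  30 → shelf 8  [load 75/90]
  20 → shelf 2  [load 90/90]
8 shelves opened.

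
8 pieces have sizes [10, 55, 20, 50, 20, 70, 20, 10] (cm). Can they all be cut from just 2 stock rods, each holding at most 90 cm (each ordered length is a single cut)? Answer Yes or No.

Total = 255 cm; ⌈255/90⌉ = 3.
At least 3 stock rods are required, but only 2 are allowed.

No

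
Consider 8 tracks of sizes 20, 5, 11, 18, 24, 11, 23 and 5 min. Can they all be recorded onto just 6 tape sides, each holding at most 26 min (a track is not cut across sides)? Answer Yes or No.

Yes

A valid assignment using 5 tape sides:
  side 1: 24 = 24
  side 2: 23 = 23
  side 3: 20 + 5 = 25
  side 4: 18 + 5 = 23
  side 5: 11 + 11 = 22
That uses only 5 ≤ 6, so 6 tape sides are enough.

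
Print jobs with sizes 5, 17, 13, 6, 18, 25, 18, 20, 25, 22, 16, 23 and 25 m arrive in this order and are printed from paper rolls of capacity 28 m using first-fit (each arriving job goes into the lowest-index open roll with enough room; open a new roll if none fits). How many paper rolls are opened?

  5 → roll 1 (new)  [load 5/28]
  17 → roll 1  [load 22/28]
  13 → roll 2 (new)  [load 13/28]
  6 → roll 1  [load 28/28]
  18 → roll 3 (new)  [load 18/28]
  25 → roll 4 (new)  [load 25/28]
  18 → roll 5 (new)  [load 18/28]
  20 → roll 6 (new)  [load 20/28]
  25 → roll 7 (new)  [load 25/28]
  22 → roll 8 (new)  [load 22/28]
  16 → roll 9 (new)  [load 16/28]
  23 → roll 10 (new)  [load 23/28]
  25 → roll 11 (new)  [load 25/28]
11 paper rolls opened.

11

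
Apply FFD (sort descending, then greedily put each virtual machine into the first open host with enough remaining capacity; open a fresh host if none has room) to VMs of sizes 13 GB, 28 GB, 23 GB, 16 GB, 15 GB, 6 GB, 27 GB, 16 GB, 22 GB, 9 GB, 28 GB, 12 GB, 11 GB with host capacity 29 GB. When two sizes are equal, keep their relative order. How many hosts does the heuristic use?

Sorted descending: 28, 28, 27, 23, 22, 16, 16, 15, 13, 12, 11, 9, 6.
  28 → host 1 (new)  [load 28/29]
  28 → host 2 (new)  [load 28/29]
  27 → host 3 (new)  [load 27/29]
  23 → host 4 (new)  [load 23/29]
  22 → host 5 (new)  [load 22/29]
  16 → host 6 (new)  [load 16/29]
  16 → host 7 (new)  [load 16/29]
  15 → host 8 (new)  [load 15/29]
  13 → host 6  [load 29/29]
  12 → host 7  [load 28/29]
  11 → host 8  [load 26/29]
  9 → host 9 (new)  [load 9/29]
  6 → host 4  [load 29/29]
9 hosts opened.

9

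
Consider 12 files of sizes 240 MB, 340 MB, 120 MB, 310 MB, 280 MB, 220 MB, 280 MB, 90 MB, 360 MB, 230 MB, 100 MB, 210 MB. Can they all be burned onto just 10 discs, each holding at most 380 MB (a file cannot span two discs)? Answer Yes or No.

A valid assignment using 9 discs:
  disc 1: 360 = 360
  disc 2: 340 = 340
  disc 3: 310 = 310
  disc 4: 280 + 100 = 380
  disc 5: 280 + 90 = 370
  disc 6: 240 + 120 = 360
  disc 7: 230 = 230
  disc 8: 220 = 220
  disc 9: 210 = 210
That uses only 9 ≤ 10, so 10 discs are enough.

Yes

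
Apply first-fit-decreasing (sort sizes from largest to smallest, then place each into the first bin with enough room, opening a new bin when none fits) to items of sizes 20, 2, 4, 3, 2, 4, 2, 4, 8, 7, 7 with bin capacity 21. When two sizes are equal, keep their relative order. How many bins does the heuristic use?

4

Sorted descending: 20, 8, 7, 7, 4, 4, 4, 3, 2, 2, 2.
  20 → bin 1 (new)  [load 20/21]
  8 → bin 2 (new)  [load 8/21]
  7 → bin 2  [load 15/21]
  7 → bin 3 (new)  [load 7/21]
  4 → bin 2  [load 19/21]
  4 → bin 3  [load 11/21]
  4 → bin 3  [load 15/21]
  3 → bin 3  [load 18/21]
  2 → bin 2  [load 21/21]
  2 → bin 3  [load 20/21]
  2 → bin 4 (new)  [load 2/21]
4 bins opened.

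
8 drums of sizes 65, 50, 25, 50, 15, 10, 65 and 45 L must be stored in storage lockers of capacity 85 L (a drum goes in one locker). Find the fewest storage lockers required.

Total = 65 + 65 + 50 + 50 + 45 + 25 + 15 + 10 = 325 L.
Lower bound: ⌈325/85⌉ = 4 storage lockers.
Also, 5 drums each exceed 85/2 L, and no two of those can share a locker, so at least 5 storage lockers are needed.
A packing using 5 storage lockers:
  locker 1: 65 + 15 = 80
  locker 2: 65 + 10 = 75
  locker 3: 50 + 25 = 75
  locker 4: 50 = 50
  locker 5: 45 = 45
This matches the lower bound, so 5 is optimal.

5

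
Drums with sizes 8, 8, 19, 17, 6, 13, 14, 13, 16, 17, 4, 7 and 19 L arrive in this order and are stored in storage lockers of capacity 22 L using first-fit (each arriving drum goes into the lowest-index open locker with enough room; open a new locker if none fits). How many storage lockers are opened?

  8 → locker 1 (new)  [load 8/22]
  8 → locker 1  [load 16/22]
  19 → locker 2 (new)  [load 19/22]
  17 → locker 3 (new)  [load 17/22]
  6 → locker 1  [load 22/22]
  13 → locker 4 (new)  [load 13/22]
  14 → locker 5 (new)  [load 14/22]
  13 → locker 6 (new)  [load 13/22]
  16 → locker 7 (new)  [load 16/22]
  17 → locker 8 (new)  [load 17/22]
  4 → locker 3  [load 21/22]
  7 → locker 4  [load 20/22]
  19 → locker 9 (new)  [load 19/22]
9 storage lockers opened.

9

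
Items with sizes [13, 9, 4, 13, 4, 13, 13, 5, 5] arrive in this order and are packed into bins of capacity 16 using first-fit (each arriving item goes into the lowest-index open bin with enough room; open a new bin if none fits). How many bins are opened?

6

  13 → bin 1 (new)  [load 13/16]
  9 → bin 2 (new)  [load 9/16]
  4 → bin 2  [load 13/16]
  13 → bin 3 (new)  [load 13/16]
  4 → bin 4 (new)  [load 4/16]
  13 → bin 5 (new)  [load 13/16]
  13 → bin 6 (new)  [load 13/16]
  5 → bin 4  [load 9/16]
  5 → bin 4  [load 14/16]
6 bins opened.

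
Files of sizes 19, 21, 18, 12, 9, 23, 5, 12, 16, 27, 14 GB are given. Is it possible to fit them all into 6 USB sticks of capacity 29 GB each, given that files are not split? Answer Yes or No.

Total = 176 GB; ⌈176/29⌉ = 7.
At least 7 USB sticks are required, but only 6 are allowed.

No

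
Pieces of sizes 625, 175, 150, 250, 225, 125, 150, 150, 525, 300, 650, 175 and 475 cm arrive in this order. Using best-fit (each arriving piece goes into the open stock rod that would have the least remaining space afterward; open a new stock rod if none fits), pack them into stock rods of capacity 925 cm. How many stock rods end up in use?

  625 → stock rod 1 (new)  [load 625/925]
  175 → stock rod 1  [load 800/925]
  150 → stock rod 2 (new)  [load 150/925]
  250 → stock rod 2  [load 400/925]
  225 → stock rod 2  [load 625/925]
  125 → stock rod 1  [load 925/925]
  150 → stock rod 2  [load 775/925]
  150 → stock rod 2  [load 925/925]
  525 → stock rod 3 (new)  [load 525/925]
  300 → stock rod 3  [load 825/925]
  650 → stock rod 4 (new)  [load 650/925]
  175 → stock rod 4  [load 825/925]
  475 → stock rod 5 (new)  [load 475/925]
5 stock rods opened.

5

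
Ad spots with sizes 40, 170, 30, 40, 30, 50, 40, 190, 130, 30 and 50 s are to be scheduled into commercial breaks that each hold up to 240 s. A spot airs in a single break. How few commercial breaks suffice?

4

Total = 190 + 170 + 130 + 50 + 50 + 40 + 40 + 40 + 30 + 30 + 30 = 800 s.
Lower bound: ⌈800/240⌉ = 4 commercial breaks.
A packing using 4 commercial breaks:
  break 1: 190 + 50 = 240
  break 2: 170 + 50 = 220
  break 3: 130 + 40 + 40 + 30 = 240
  break 4: 40 + 30 + 30 = 100
This matches the lower bound, so 4 is optimal.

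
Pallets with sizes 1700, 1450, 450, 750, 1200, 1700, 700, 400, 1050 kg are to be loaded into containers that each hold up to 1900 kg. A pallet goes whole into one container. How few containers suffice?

Total = 1700 + 1700 + 1450 + 1200 + 1050 + 750 + 700 + 450 + 400 = 9400 kg.
Lower bound: ⌈9400/1900⌉ = 5 containers.
A packing using 6 containers:
  container 1: 1700 = 1700
  container 2: 1700 = 1700
  container 3: 1450 + 450 = 1900
  container 4: 1200 + 700 = 1900
  container 5: 1050 + 750 = 1800
  container 6: 400 = 400
No arrangement into 5 containers stays within capacity, so 6 is optimal.

6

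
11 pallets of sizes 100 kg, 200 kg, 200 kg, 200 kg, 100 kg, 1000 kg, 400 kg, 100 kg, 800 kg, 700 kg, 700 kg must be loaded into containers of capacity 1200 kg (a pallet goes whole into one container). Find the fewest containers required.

Total = 1000 + 800 + 700 + 700 + 400 + 200 + 200 + 200 + 100 + 100 + 100 = 4500 kg.
Lower bound: ⌈4500/1200⌉ = 4 containers.
A packing using 4 containers:
  container 1: 1000 + 200 = 1200
  container 2: 800 + 400 = 1200
  container 3: 700 + 200 + 200 + 100 = 1200
  container 4: 700 + 100 + 100 = 900
This matches the lower bound, so 4 is optimal.

4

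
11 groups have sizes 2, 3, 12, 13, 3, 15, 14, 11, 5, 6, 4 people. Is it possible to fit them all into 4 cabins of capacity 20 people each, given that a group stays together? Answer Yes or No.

Total = 88 people; ⌈88/20⌉ = 5.
At least 5 cabins are required, but only 4 are allowed.

No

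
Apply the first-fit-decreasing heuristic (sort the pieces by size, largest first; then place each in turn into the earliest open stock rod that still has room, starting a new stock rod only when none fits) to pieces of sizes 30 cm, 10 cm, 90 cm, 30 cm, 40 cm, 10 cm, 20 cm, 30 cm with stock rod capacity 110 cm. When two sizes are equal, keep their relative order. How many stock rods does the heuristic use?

Sorted descending: 90, 40, 30, 30, 30, 20, 10, 10.
  90 → stock rod 1 (new)  [load 90/110]
  40 → stock rod 2 (new)  [load 40/110]
  30 → stock rod 2  [load 70/110]
  30 → stock rod 2  [load 100/110]
  30 → stock rod 3 (new)  [load 30/110]
  20 → stock rod 1  [load 110/110]
  10 → stock rod 2  [load 110/110]
  10 → stock rod 3  [load 40/110]
3 stock rods opened.

3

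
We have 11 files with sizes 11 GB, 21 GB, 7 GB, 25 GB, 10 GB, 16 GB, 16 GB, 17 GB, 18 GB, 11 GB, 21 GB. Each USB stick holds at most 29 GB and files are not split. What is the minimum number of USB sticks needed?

Total = 25 + 21 + 21 + 18 + 17 + 16 + 16 + 11 + 11 + 10 + 7 = 173 GB.
Lower bound: ⌈173/29⌉ = 6 USB sticks.
Also, 7 files each exceed 29/2 GB, and no two of those can share a USB stick, so at least 7 USB sticks are needed.
A packing using 7 USB sticks:
  USB stick 1: 25 = 25
  USB stick 2: 21 + 7 = 28
  USB stick 3: 21 = 21
  USB stick 4: 18 + 11 = 29
  USB stick 5: 17 + 11 = 28
  USB stick 6: 16 + 10 = 26
  USB stick 7: 16 = 16
This matches the lower bound, so 7 is optimal.

7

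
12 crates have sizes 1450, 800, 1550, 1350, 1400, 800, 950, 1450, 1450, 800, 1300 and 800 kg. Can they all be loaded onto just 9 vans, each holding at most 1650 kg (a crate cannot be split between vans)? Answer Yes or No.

No

Total = 14100 kg; ⌈14100/1650⌉ = 9.
The bound of 9 does not rule out 9, but exhaustive search shows no assignment into 9 vans of capacity 1650 kg exists — the minimum is 10.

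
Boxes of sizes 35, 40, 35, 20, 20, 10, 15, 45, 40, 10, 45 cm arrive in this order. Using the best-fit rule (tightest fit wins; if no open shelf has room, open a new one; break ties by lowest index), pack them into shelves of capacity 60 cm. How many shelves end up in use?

6

  35 → shelf 1 (new)  [load 35/60]
  40 → shelf 2 (new)  [load 40/60]
  35 → shelf 3 (new)  [load 35/60]
  20 → shelf 2  [load 60/60]
  20 → shelf 1  [load 55/60]
  10 → shelf 3  [load 45/60]
  15 → shelf 3  [load 60/60]
  45 → shelf 4 (new)  [load 45/60]
  40 → shelf 5 (new)  [load 40/60]
  10 → shelf 4  [load 55/60]
  45 → shelf 6 (new)  [load 45/60]
6 shelves opened.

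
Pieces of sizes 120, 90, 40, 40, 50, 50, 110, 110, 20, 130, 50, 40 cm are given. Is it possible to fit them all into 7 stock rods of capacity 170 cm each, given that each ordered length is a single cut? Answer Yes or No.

Yes

A valid assignment using 6 stock rods:
  stock rod 1: 130 + 40 = 170
  stock rod 2: 120 + 50 = 170
  stock rod 3: 110 + 50 = 160
  stock rod 4: 110 + 50 = 160
  stock rod 5: 90 + 40 + 40 = 170
  stock rod 6: 20 = 20
That uses only 6 ≤ 7, so 7 stock rods are enough.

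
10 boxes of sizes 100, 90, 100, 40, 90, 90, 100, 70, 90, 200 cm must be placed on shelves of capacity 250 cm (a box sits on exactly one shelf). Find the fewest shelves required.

5

Total = 200 + 100 + 100 + 100 + 90 + 90 + 90 + 90 + 70 + 40 = 970 cm.
Lower bound: ⌈970/250⌉ = 4 shelves.
A packing using 5 shelves:
  shelf 1: 200 + 40 = 240
  shelf 2: 100 + 100 = 200
  shelf 3: 100 + 90 = 190
  shelf 4: 90 + 90 + 70 = 250
  shelf 5: 90 = 90
No arrangement into 4 shelves stays within capacity, so 5 is optimal.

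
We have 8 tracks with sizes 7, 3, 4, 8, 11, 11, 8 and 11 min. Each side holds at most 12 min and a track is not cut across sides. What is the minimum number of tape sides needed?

6

Total = 11 + 11 + 11 + 8 + 8 + 7 + 4 + 3 = 63 min.
Lower bound: ⌈63/12⌉ = 6 tape sides.
A packing using 6 tape sides:
  side 1: 11 = 11
  side 2: 11 = 11
  side 3: 11 = 11
  side 4: 8 + 4 = 12
  side 5: 8 + 3 = 11
  side 6: 7 = 7
This matches the lower bound, so 6 is optimal.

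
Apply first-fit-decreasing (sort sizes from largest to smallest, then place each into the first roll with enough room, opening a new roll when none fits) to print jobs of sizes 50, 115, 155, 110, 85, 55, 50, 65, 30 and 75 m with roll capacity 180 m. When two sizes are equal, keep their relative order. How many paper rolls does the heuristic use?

Sorted descending: 155, 115, 110, 85, 75, 65, 55, 50, 50, 30.
  155 → roll 1 (new)  [load 155/180]
  115 → roll 2 (new)  [load 115/180]
  110 → roll 3 (new)  [load 110/180]
  85 → roll 4 (new)  [load 85/180]
  75 → roll 4  [load 160/180]
  65 → roll 2  [load 180/180]
  55 → roll 3  [load 165/180]
  50 → roll 5 (new)  [load 50/180]
  50 → roll 5  [load 100/180]
  30 → roll 5  [load 130/180]
5 paper rolls opened.

5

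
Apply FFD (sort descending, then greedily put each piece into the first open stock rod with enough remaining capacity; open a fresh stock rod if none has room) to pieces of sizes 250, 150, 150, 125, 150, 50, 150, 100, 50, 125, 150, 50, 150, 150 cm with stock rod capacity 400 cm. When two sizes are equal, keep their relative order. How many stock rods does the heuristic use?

Sorted descending: 250, 150, 150, 150, 150, 150, 150, 150, 125, 125, 100, 50, 50, 50.
  250 → stock rod 1 (new)  [load 250/400]
  150 → stock rod 1  [load 400/400]
  150 → stock rod 2 (new)  [load 150/400]
  150 → stock rod 2  [load 300/400]
  150 → stock rod 3 (new)  [load 150/400]
  150 → stock rod 3  [load 300/400]
  150 → stock rod 4 (new)  [load 150/400]
  150 → stock rod 4  [load 300/400]
  125 → stock rod 5 (new)  [load 125/400]
  125 → stock rod 5  [load 250/400]
  100 → stock rod 2  [load 400/400]
  50 → stock rod 3  [load 350/400]
  50 → stock rod 3  [load 400/400]
  50 → stock rod 4  [load 350/400]
5 stock rods opened.

5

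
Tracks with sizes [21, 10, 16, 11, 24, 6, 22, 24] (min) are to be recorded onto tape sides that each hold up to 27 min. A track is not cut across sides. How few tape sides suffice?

6

Total = 24 + 24 + 22 + 21 + 16 + 11 + 10 + 6 = 134 min.
Lower bound: ⌈134/27⌉ = 5 tape sides.
A packing using 6 tape sides:
  side 1: 24 = 24
  side 2: 24 = 24
  side 3: 22 = 22
  side 4: 21 + 6 = 27
  side 5: 16 + 11 = 27
  side 6: 10 = 10
No arrangement into 5 tape sides stays within capacity, so 6 is optimal.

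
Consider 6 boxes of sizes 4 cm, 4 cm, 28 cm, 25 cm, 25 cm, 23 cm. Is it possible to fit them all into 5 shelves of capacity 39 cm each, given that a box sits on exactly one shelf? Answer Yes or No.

A valid assignment using 4 shelves:
  shelf 1: 28 + 4 + 4 = 36
  shelf 2: 25 = 25
  shelf 3: 25 = 25
  shelf 4: 23 = 23
That uses only 4 ≤ 5, so 5 shelves are enough.

Yes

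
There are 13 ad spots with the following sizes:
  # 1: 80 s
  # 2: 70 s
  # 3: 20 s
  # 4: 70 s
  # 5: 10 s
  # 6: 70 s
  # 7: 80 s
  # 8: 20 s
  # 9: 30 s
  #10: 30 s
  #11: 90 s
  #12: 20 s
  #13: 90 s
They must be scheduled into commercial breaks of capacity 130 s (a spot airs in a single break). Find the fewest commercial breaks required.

7

Total = 90 + 90 + 80 + 80 + 70 + 70 + 70 + 30 + 30 + 20 + 20 + 20 + 10 = 680 s.
Lower bound: ⌈680/130⌉ = 6 commercial breaks.
Also, 7 ad spots each exceed 65 s, and no two of those can share a break, so at least 7 commercial breaks are needed.
A packing using 7 commercial breaks:
  break 1: 90 + 30 + 10 = 130
  break 2: 90 + 30 = 120
  break 3: 80 + 20 + 20 = 120
  break 4: 80 + 20 = 100
  break 5: 70 = 70
  break 6: 70 = 70
  break 7: 70 = 70
This matches the lower bound, so 7 is optimal.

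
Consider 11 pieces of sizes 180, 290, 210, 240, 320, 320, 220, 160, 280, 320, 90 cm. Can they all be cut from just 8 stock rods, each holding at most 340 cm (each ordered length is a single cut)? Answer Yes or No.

No

Total = 2630 cm; ⌈2630/340⌉ = 8.
9 pieces each exceed half the capacity and cannot share a stock rod, forcing at least 9 stock rods.
At least 9 stock rods are required, but only 8 are allowed.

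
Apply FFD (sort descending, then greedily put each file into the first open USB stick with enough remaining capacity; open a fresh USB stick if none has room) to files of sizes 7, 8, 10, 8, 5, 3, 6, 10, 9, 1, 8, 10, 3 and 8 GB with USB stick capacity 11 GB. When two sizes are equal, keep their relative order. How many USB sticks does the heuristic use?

10

Sorted descending: 10, 10, 10, 9, 8, 8, 8, 8, 7, 6, 5, 3, 3, 1.
  10 → USB stick 1 (new)  [load 10/11]
  10 → USB stick 2 (new)  [load 10/11]
  10 → USB stick 3 (new)  [load 10/11]
  9 → USB stick 4 (new)  [load 9/11]
  8 → USB stick 5 (new)  [load 8/11]
  8 → USB stick 6 (new)  [load 8/11]
  8 → USB stick 7 (new)  [load 8/11]
  8 → USB stick 8 (new)  [load 8/11]
  7 → USB stick 9 (new)  [load 7/11]
  6 → USB stick 10 (new)  [load 6/11]
  5 → USB stick 10  [load 11/11]
  3 → USB stick 5  [load 11/11]
  3 → USB stick 6  [load 11/11]
  1 → USB stick 1  [load 11/11]
10 USB sticks opened.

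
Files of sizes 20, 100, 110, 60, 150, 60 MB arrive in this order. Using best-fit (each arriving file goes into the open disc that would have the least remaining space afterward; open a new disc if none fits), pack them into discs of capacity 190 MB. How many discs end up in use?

3

  20 → disc 1 (new)  [load 20/190]
  100 → disc 1  [load 120/190]
  110 → disc 2 (new)  [load 110/190]
  60 → disc 1  [load 180/190]
  150 → disc 3 (new)  [load 150/190]
  60 → disc 2  [load 170/190]
3 discs opened.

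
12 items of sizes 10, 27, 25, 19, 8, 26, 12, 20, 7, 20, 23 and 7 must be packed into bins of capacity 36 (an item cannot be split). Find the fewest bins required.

Total = 27 + 26 + 25 + 23 + 20 + 20 + 19 + 12 + 10 + 8 + 7 + 7 = 204.
Lower bound: ⌈204/36⌉ = 6 bins.
Also, 7 items each exceed 18, and no two of those can share a bin, so at least 7 bins are needed.
A packing using 7 bins:
  bin 1: 27 + 8 = 35
  bin 2: 26 + 10 = 36
  bin 3: 25 + 7 = 32
  bin 4: 23 + 12 = 35
  bin 5: 20 + 7 = 27
  bin 6: 20 = 20
  bin 7: 19 = 19
This matches the lower bound, so 7 is optimal.

7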